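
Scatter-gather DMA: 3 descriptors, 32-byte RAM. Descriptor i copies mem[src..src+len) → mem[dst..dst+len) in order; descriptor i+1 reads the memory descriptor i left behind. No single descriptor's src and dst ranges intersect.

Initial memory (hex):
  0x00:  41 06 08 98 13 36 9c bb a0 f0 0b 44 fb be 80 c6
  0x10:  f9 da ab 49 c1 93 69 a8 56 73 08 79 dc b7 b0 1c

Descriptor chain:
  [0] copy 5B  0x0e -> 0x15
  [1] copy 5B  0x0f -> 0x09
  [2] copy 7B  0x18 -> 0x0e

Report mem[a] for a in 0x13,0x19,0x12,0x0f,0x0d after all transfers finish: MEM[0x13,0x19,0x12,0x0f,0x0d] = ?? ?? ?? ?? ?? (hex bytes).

MEM[0x13,0x19,0x12,0x0f,0x0d] = b7 ab dc ab 49

[0] 0x0e->0x15 len=5 : 80 c6 f9 da ab
[1] 0x0f->0x09 len=5 : c6 f9 da ab 49
[2] 0x18->0x0e len=7 : da ab 08 79 dc b7 b0
query mem[0x13]=0xb7, mem[0x19]=0xab, mem[0x12]=0xdc, mem[0x0f]=0xab, mem[0x0d]=0x49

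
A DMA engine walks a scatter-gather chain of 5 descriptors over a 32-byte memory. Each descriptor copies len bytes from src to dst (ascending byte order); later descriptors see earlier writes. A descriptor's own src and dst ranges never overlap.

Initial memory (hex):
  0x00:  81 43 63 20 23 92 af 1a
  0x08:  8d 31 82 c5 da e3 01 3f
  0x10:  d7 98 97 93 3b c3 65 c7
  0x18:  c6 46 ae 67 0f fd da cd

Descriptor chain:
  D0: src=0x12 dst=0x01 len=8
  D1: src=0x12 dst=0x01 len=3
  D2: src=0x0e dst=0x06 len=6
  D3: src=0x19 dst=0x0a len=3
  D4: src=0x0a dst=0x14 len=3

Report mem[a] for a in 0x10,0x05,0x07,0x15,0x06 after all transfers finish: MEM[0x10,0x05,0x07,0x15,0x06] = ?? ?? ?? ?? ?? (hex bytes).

  after D0: wrote 8B at 0x01 = 97933bc365c7c646
  after D1: wrote 3B at 0x01 = 97933b
  after D2: wrote 6B at 0x06 = 013fd7989793
  after D3: wrote 3B at 0x0a = 46ae67
  after D4: wrote 3B at 0x14 = 46ae67
query mem[0x10]=0xd7, mem[0x05]=0x65, mem[0x07]=0x3f, mem[0x15]=0xae, mem[0x06]=0x01

MEM[0x10,0x05,0x07,0x15,0x06] = d7 65 3f ae 01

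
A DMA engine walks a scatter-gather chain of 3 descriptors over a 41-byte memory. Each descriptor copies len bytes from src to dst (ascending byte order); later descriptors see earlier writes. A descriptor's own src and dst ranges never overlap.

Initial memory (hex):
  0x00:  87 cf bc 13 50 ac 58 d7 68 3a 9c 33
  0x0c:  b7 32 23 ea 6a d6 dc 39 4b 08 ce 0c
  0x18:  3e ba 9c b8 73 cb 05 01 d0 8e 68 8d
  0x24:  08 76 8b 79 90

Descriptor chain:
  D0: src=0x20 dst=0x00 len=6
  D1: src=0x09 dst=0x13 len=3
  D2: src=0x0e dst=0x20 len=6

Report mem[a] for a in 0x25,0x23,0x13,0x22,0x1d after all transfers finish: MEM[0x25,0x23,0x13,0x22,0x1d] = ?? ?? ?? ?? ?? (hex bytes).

#0 dst[0x00+6] := {0xd0,0x8e,0x68,0x8d,0x08,0x76}
#1 dst[0x13+3] := {0x3a,0x9c,0x33}
#2 dst[0x20+6] := {0x23,0xea,0x6a,0xd6,0xdc,0x3a}
query mem[0x25]=0x3a, mem[0x23]=0xd6, mem[0x13]=0x3a, mem[0x22]=0x6a, mem[0x1d]=0xcb

MEM[0x25,0x23,0x13,0x22,0x1d] = 3a d6 3a 6a cb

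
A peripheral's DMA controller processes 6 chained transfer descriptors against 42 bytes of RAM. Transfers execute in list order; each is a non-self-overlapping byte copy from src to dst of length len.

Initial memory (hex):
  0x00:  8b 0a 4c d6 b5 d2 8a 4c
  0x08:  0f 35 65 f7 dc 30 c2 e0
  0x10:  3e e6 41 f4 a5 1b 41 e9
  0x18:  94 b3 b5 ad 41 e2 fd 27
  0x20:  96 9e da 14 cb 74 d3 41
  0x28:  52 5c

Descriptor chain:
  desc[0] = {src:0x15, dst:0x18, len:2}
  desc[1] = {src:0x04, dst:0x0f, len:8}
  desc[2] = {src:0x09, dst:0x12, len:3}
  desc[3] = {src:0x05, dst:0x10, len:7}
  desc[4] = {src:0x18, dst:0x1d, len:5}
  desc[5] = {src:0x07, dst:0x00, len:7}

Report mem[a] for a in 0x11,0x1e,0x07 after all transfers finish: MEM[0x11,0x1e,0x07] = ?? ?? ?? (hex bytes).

#0 dst[0x18+2] := {0x1b,0x41}
#1 dst[0x0f+8] := {0xb5,0xd2,0x8a,0x4c,0x0f,0x35,0x65,0xf7}
#2 dst[0x12+3] := {0x35,0x65,0xf7}
#3 dst[0x10+7] := {0xd2,0x8a,0x4c,0x0f,0x35,0x65,0xf7}
#4 dst[0x1d+5] := {0x1b,0x41,0xb5,0xad,0x41}
#5 dst[0x00+7] := {0x4c,0x0f,0x35,0x65,0xf7,0xdc,0x30}
query mem[0x11]=0x8a, mem[0x1e]=0x41, mem[0x07]=0x4c

MEM[0x11,0x1e,0x07] = 8a 41 4c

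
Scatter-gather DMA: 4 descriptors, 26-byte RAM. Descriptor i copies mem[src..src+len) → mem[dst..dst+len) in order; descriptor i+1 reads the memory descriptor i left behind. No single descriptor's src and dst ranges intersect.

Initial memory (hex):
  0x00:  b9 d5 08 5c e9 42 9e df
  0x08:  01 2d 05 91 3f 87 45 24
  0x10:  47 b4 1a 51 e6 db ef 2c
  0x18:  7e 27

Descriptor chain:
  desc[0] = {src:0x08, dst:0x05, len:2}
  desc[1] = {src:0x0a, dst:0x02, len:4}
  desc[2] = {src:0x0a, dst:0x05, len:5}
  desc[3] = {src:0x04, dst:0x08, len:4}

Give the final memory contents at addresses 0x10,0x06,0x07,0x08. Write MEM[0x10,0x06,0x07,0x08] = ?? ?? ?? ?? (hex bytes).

MEM[0x10,0x06,0x07,0x08] = 47 91 3f 3f

D0: mem[0x05..0x06] <- [01 2d]
D1: mem[0x02..0x05] <- [05 91 3f 87]
D2: mem[0x05..0x09] <- [05 91 3f 87 45]
D3: mem[0x08..0x0b] <- [3f 05 91 3f]
query mem[0x10]=0x47, mem[0x06]=0x91, mem[0x07]=0x3f, mem[0x08]=0x3f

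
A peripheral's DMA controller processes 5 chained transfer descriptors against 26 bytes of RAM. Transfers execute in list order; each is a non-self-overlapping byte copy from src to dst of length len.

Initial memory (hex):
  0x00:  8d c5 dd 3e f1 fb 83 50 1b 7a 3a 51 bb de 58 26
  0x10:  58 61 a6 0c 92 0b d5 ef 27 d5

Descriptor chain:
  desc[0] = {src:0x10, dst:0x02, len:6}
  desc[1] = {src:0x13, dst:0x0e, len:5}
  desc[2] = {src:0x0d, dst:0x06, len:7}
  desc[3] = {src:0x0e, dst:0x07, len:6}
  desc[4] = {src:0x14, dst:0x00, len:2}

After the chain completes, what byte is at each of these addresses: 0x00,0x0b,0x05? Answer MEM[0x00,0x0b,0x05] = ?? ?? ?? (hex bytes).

MEM[0x00,0x0b,0x05] = 92 ef 0c

  after D0: wrote 6B at 0x02 = 5861a60c920b
  after D1: wrote 5B at 0x0e = 0c920bd5ef
  after D2: wrote 7B at 0x06 = de0c920bd5ef0c
  after D3: wrote 6B at 0x07 = 0c920bd5ef0c
  after D4: wrote 2B at 0x00 = 920b
query mem[0x00]=0x92, mem[0x0b]=0xef, mem[0x05]=0x0c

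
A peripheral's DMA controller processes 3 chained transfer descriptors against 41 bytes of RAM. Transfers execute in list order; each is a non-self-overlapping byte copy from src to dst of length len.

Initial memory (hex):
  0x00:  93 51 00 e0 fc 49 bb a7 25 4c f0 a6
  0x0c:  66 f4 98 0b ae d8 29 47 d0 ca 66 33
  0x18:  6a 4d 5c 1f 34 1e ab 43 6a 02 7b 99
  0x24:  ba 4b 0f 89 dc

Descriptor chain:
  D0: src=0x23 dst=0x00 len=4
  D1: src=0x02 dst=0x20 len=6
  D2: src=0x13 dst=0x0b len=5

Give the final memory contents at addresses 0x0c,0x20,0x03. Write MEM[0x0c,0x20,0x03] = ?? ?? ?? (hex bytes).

D0: mem[0x00..0x03] <- [99 ba 4b 0f]
D1: mem[0x20..0x25] <- [4b 0f fc 49 bb a7]
D2: mem[0x0b..0x0f] <- [47 d0 ca 66 33]
query mem[0x0c]=0xd0, mem[0x20]=0x4b, mem[0x03]=0x0f

MEM[0x0c,0x20,0x03] = d0 4b 0f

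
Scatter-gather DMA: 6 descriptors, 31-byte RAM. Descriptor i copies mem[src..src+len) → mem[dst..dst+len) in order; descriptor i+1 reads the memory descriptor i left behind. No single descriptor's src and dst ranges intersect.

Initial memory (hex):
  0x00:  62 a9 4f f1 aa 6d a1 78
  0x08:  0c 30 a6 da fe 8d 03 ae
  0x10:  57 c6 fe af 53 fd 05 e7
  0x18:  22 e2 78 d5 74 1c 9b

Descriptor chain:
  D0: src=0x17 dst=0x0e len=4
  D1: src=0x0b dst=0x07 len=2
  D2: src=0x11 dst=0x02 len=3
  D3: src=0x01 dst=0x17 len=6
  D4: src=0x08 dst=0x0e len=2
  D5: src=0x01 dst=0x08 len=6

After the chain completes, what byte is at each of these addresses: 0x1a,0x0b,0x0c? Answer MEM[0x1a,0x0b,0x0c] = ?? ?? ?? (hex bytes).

#0 dst[0x0e+4] := {0xe7,0x22,0xe2,0x78}
#1 dst[0x07+2] := {0xda,0xfe}
#2 dst[0x02+3] := {0x78,0xfe,0xaf}
#3 dst[0x17+6] := {0xa9,0x78,0xfe,0xaf,0x6d,0xa1}
#4 dst[0x0e+2] := {0xfe,0x30}
#5 dst[0x08+6] := {0xa9,0x78,0xfe,0xaf,0x6d,0xa1}
query mem[0x1a]=0xaf, mem[0x0b]=0xaf, mem[0x0c]=0x6d

MEM[0x1a,0x0b,0x0c] = af af 6d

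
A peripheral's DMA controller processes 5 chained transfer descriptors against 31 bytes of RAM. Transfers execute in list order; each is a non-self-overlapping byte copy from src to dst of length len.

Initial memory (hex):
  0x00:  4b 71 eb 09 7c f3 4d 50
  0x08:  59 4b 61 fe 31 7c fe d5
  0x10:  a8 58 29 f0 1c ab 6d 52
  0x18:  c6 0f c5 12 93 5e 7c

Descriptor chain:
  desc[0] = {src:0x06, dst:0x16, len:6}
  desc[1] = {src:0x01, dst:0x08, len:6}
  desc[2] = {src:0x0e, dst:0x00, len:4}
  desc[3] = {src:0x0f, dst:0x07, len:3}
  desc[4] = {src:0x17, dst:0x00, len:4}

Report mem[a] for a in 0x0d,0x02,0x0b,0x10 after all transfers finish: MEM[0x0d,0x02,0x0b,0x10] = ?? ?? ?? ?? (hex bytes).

MEM[0x0d,0x02,0x0b,0x10] = 4d 4b 7c a8

  after D0: wrote 6B at 0x16 = 4d50594b61fe
  after D1: wrote 6B at 0x08 = 71eb097cf34d
  after D2: wrote 4B at 0x00 = fed5a858
  after D3: wrote 3B at 0x07 = d5a858
  after D4: wrote 4B at 0x00 = 50594b61
query mem[0x0d]=0x4d, mem[0x02]=0x4b, mem[0x0b]=0x7c, mem[0x10]=0xa8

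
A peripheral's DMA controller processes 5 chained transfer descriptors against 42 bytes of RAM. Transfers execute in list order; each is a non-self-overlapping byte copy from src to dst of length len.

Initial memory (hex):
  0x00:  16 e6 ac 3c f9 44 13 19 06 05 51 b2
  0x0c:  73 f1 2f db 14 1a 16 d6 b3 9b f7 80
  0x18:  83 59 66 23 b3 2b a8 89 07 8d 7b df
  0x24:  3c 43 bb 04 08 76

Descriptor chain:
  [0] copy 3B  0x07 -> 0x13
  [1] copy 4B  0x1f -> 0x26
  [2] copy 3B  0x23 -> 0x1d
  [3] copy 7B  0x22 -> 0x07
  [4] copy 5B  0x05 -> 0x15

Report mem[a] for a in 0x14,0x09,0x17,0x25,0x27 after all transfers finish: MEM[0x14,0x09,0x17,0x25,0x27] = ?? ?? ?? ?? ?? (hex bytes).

D0: mem[0x13..0x15] <- [19 06 05]
D1: mem[0x26..0x29] <- [89 07 8d 7b]
D2: mem[0x1d..0x1f] <- [df 3c 43]
D3: mem[0x07..0x0d] <- [7b df 3c 43 89 07 8d]
D4: mem[0x15..0x19] <- [44 13 7b df 3c]
query mem[0x14]=0x06, mem[0x09]=0x3c, mem[0x17]=0x7b, mem[0x25]=0x43, mem[0x27]=0x07

MEM[0x14,0x09,0x17,0x25,0x27] = 06 3c 7b 43 07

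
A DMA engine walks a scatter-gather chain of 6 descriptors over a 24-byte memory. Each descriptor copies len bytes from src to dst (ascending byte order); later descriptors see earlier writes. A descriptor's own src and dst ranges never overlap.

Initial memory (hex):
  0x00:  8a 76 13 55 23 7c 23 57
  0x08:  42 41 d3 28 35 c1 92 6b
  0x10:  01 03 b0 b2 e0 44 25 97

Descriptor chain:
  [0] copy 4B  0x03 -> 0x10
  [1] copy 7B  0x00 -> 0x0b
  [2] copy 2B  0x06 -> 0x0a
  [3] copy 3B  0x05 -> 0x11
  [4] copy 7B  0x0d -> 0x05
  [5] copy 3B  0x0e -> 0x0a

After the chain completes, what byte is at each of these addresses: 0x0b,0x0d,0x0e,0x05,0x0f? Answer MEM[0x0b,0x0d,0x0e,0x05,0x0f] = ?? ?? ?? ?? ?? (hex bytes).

MEM[0x0b,0x0d,0x0e,0x05,0x0f] = 23 13 55 13 23

[0] 0x03->0x10 len=4 : 55 23 7c 23
[1] 0x00->0x0b len=7 : 8a 76 13 55 23 7c 23
[2] 0x06->0x0a len=2 : 23 57
[3] 0x05->0x11 len=3 : 7c 23 57
[4] 0x0d->0x05 len=7 : 13 55 23 7c 7c 23 57
[5] 0x0e->0x0a len=3 : 55 23 7c
query mem[0x0b]=0x23, mem[0x0d]=0x13, mem[0x0e]=0x55, mem[0x05]=0x13, mem[0x0f]=0x23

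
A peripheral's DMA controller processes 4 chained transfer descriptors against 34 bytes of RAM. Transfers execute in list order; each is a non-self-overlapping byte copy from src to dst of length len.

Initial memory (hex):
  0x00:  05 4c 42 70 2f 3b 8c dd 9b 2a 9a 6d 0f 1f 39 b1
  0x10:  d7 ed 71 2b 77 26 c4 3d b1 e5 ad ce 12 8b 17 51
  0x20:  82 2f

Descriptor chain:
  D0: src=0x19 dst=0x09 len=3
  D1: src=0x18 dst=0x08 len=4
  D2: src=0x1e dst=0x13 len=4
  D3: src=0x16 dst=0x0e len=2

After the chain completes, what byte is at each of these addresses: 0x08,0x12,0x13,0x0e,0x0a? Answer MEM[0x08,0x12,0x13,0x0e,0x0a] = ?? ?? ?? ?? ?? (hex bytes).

[0] 0x19->0x09 len=3 : e5 ad ce
[1] 0x18->0x08 len=4 : b1 e5 ad ce
[2] 0x1e->0x13 len=4 : 17 51 82 2f
[3] 0x16->0x0e len=2 : 2f 3d
query mem[0x08]=0xb1, mem[0x12]=0x71, mem[0x13]=0x17, mem[0x0e]=0x2f, mem[0x0a]=0xad

MEM[0x08,0x12,0x13,0x0e,0x0a] = b1 71 17 2f ad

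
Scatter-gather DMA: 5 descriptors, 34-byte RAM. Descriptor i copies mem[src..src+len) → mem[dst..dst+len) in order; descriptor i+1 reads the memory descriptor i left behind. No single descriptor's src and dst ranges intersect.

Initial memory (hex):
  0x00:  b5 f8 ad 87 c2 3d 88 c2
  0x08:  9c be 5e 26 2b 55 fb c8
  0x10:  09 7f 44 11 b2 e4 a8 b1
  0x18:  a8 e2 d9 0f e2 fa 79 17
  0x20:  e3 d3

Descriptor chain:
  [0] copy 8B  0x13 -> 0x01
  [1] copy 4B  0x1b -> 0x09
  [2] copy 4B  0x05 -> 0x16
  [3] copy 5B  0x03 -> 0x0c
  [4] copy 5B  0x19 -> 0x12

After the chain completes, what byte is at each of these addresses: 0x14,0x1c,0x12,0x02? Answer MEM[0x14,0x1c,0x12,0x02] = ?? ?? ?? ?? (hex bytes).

D0: mem[0x01..0x08] <- [11 b2 e4 a8 b1 a8 e2 d9]
D1: mem[0x09..0x0c] <- [0f e2 fa 79]
D2: mem[0x16..0x19] <- [b1 a8 e2 d9]
D3: mem[0x0c..0x10] <- [e4 a8 b1 a8 e2]
D4: mem[0x12..0x16] <- [d9 d9 0f e2 fa]
query mem[0x14]=0x0f, mem[0x1c]=0xe2, mem[0x12]=0xd9, mem[0x02]=0xb2

MEM[0x14,0x1c,0x12,0x02] = 0f e2 d9 b2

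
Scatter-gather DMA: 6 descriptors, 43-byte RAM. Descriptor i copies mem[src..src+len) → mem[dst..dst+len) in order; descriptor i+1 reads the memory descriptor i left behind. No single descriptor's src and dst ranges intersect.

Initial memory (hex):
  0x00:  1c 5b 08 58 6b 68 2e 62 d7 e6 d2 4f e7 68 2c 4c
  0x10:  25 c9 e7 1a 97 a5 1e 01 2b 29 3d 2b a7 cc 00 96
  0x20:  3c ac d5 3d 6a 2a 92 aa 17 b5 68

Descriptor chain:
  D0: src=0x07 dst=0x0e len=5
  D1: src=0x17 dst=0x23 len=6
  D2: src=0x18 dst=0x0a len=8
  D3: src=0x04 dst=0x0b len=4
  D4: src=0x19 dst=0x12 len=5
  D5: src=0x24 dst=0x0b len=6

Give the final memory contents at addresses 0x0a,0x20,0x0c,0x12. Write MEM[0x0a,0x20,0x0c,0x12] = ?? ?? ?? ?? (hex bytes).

MEM[0x0a,0x20,0x0c,0x12] = 2b 3c 29 29

[0] 0x07->0x0e len=5 : 62 d7 e6 d2 4f
[1] 0x17->0x23 len=6 : 01 2b 29 3d 2b a7
[2] 0x18->0x0a len=8 : 2b 29 3d 2b a7 cc 00 96
[3] 0x04->0x0b len=4 : 6b 68 2e 62
[4] 0x19->0x12 len=5 : 29 3d 2b a7 cc
[5] 0x24->0x0b len=6 : 2b 29 3d 2b a7 b5
query mem[0x0a]=0x2b, mem[0x20]=0x3c, mem[0x0c]=0x29, mem[0x12]=0x29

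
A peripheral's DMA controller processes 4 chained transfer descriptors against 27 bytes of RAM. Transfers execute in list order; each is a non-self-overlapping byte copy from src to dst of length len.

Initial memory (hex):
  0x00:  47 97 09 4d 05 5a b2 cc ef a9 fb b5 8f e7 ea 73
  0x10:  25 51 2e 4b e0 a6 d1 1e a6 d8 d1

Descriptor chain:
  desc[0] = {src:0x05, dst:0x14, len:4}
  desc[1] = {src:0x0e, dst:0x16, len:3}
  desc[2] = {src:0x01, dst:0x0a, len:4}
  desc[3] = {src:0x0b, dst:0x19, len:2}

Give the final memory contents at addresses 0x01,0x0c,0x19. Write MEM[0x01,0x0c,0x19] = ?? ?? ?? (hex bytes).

MEM[0x01,0x0c,0x19] = 97 4d 09

[0] 0x05->0x14 len=4 : 5a b2 cc ef
[1] 0x0e->0x16 len=3 : ea 73 25
[2] 0x01->0x0a len=4 : 97 09 4d 05
[3] 0x0b->0x19 len=2 : 09 4d
query mem[0x01]=0x97, mem[0x0c]=0x4d, mem[0x19]=0x09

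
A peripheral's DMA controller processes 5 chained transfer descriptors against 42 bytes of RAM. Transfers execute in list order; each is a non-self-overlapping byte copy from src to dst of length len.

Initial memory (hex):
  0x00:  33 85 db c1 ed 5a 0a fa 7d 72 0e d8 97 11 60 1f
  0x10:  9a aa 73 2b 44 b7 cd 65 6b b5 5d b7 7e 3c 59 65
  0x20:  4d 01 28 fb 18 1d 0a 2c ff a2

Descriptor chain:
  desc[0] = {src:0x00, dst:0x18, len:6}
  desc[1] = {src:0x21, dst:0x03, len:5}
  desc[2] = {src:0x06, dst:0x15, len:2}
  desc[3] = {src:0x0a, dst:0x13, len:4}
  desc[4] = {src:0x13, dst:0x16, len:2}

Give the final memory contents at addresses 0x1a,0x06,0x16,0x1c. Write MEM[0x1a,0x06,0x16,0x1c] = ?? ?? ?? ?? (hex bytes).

MEM[0x1a,0x06,0x16,0x1c] = db 18 0e ed

#0 dst[0x18+6] := {0x33,0x85,0xdb,0xc1,0xed,0x5a}
#1 dst[0x03+5] := {0x01,0x28,0xfb,0x18,0x1d}
#2 dst[0x15+2] := {0x18,0x1d}
#3 dst[0x13+4] := {0x0e,0xd8,0x97,0x11}
#4 dst[0x16+2] := {0x0e,0xd8}
query mem[0x1a]=0xdb, mem[0x06]=0x18, mem[0x16]=0x0e, mem[0x1c]=0xed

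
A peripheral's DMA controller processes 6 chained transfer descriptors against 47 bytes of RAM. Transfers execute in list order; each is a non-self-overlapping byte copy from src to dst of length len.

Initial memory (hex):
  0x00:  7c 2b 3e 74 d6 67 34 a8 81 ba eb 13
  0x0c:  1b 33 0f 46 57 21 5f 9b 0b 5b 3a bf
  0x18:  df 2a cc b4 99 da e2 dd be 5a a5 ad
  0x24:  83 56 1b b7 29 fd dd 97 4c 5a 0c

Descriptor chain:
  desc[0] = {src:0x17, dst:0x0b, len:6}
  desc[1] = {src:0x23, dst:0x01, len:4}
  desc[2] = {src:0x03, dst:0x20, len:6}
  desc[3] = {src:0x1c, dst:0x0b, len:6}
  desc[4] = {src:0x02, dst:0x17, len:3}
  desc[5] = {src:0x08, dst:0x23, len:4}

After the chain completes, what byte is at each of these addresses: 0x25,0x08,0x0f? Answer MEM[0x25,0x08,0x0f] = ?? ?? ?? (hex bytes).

MEM[0x25,0x08,0x0f] = eb 81 56

  after D0: wrote 6B at 0x0b = bfdf2accb499
  after D1: wrote 4B at 0x01 = ad83561b
  after D2: wrote 6B at 0x20 = 561b6734a881
  after D3: wrote 6B at 0x0b = 99dae2dd561b
  after D4: wrote 3B at 0x17 = 83561b
  after D5: wrote 4B at 0x23 = 81baeb99
query mem[0x25]=0xeb, mem[0x08]=0x81, mem[0x0f]=0x56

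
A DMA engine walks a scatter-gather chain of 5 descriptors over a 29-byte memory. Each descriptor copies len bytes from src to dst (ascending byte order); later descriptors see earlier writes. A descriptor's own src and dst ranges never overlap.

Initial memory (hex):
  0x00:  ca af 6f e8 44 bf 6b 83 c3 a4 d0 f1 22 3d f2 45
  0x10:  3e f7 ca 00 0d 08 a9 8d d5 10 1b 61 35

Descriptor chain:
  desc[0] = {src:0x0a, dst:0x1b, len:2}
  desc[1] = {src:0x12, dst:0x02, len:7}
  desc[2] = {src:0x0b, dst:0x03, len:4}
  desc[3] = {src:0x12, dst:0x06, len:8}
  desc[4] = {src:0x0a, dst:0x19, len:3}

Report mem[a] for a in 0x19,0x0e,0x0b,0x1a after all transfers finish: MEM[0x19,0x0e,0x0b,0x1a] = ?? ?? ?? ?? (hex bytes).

MEM[0x19,0x0e,0x0b,0x1a] = a9 f2 8d 8d

#0 dst[0x1b+2] := {0xd0,0xf1}
#1 dst[0x02+7] := {0xca,0x00,0x0d,0x08,0xa9,0x8d,0xd5}
#2 dst[0x03+4] := {0xf1,0x22,0x3d,0xf2}
#3 dst[0x06+8] := {0xca,0x00,0x0d,0x08,0xa9,0x8d,0xd5,0x10}
#4 dst[0x19+3] := {0xa9,0x8d,0xd5}
query mem[0x19]=0xa9, mem[0x0e]=0xf2, mem[0x0b]=0x8d, mem[0x1a]=0x8d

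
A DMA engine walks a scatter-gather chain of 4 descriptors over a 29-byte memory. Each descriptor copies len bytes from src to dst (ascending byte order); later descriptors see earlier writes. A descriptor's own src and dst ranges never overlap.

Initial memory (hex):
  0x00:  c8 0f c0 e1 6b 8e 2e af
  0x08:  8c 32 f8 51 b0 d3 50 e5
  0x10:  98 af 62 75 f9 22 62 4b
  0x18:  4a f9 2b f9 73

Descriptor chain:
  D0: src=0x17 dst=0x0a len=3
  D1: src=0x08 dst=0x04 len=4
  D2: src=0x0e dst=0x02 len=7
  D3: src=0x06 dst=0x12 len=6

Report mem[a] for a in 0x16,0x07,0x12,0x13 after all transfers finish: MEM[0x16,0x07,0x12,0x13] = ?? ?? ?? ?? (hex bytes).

MEM[0x16,0x07,0x12,0x13] = 4b 75 62 75

D0: mem[0x0a..0x0c] <- [4b 4a f9]
D1: mem[0x04..0x07] <- [8c 32 4b 4a]
D2: mem[0x02..0x08] <- [50 e5 98 af 62 75 f9]
D3: mem[0x12..0x17] <- [62 75 f9 32 4b 4a]
query mem[0x16]=0x4b, mem[0x07]=0x75, mem[0x12]=0x62, mem[0x13]=0x75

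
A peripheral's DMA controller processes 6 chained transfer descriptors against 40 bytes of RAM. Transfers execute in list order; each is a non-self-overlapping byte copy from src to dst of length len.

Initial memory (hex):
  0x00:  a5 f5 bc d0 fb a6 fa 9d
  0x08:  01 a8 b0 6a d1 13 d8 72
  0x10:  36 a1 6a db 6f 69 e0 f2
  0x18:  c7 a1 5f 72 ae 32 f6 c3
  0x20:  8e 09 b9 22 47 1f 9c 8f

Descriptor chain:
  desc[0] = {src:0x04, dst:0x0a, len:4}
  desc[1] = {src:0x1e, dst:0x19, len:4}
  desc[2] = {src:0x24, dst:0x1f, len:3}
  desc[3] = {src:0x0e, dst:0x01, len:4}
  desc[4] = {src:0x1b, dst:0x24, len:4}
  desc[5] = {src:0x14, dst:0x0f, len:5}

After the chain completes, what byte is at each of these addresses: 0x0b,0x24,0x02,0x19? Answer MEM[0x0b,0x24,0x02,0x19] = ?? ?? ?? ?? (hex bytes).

D0: mem[0x0a..0x0d] <- [fb a6 fa 9d]
D1: mem[0x19..0x1c] <- [f6 c3 8e 09]
D2: mem[0x1f..0x21] <- [47 1f 9c]
D3: mem[0x01..0x04] <- [d8 72 36 a1]
D4: mem[0x24..0x27] <- [8e 09 32 f6]
D5: mem[0x0f..0x13] <- [6f 69 e0 f2 c7]
query mem[0x0b]=0xa6, mem[0x24]=0x8e, mem[0x02]=0x72, mem[0x19]=0xf6

MEM[0x0b,0x24,0x02,0x19] = a6 8e 72 f6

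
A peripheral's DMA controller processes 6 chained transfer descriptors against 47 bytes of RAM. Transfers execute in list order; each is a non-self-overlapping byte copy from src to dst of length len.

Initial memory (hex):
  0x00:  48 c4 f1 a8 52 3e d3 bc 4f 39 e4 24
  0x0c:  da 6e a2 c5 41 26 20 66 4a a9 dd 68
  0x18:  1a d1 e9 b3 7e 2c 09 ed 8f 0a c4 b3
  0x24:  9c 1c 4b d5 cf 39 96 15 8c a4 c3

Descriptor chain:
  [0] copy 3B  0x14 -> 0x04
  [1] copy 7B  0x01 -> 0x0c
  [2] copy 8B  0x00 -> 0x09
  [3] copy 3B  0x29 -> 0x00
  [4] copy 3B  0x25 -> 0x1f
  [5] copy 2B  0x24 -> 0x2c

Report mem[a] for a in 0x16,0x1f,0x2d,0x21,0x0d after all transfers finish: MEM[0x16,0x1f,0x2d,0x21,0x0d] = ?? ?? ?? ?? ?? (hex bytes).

MEM[0x16,0x1f,0x2d,0x21,0x0d] = dd 1c 1c d5 4a

  after D0: wrote 3B at 0x04 = 4aa9dd
  after D1: wrote 7B at 0x0c = c4f1a84aa9ddbc
  after D2: wrote 8B at 0x09 = 48c4f1a84aa9ddbc
  after D3: wrote 3B at 0x00 = 399615
  after D4: wrote 3B at 0x1f = 1c4bd5
  after D5: wrote 2B at 0x2c = 9c1c
query mem[0x16]=0xdd, mem[0x1f]=0x1c, mem[0x2d]=0x1c, mem[0x21]=0xd5, mem[0x0d]=0x4a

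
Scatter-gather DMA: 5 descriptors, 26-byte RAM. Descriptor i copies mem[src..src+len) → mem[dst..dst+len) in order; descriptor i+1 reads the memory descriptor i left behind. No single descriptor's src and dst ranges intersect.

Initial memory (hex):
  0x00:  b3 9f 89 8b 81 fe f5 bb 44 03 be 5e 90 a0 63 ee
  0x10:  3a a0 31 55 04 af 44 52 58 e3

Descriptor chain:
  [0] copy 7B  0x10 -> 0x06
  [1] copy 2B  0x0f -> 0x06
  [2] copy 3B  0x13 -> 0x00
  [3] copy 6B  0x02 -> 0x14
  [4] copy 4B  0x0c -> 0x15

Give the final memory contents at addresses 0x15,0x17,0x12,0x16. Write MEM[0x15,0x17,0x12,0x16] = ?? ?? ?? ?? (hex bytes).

[0] 0x10->0x06 len=7 : 3a a0 31 55 04 af 44
[1] 0x0f->0x06 len=2 : ee 3a
[2] 0x13->0x00 len=3 : 55 04 af
[3] 0x02->0x14 len=6 : af 8b 81 fe ee 3a
[4] 0x0c->0x15 len=4 : 44 a0 63 ee
query mem[0x15]=0x44, mem[0x17]=0x63, mem[0x12]=0x31, mem[0x16]=0xa0

MEM[0x15,0x17,0x12,0x16] = 44 63 31 a0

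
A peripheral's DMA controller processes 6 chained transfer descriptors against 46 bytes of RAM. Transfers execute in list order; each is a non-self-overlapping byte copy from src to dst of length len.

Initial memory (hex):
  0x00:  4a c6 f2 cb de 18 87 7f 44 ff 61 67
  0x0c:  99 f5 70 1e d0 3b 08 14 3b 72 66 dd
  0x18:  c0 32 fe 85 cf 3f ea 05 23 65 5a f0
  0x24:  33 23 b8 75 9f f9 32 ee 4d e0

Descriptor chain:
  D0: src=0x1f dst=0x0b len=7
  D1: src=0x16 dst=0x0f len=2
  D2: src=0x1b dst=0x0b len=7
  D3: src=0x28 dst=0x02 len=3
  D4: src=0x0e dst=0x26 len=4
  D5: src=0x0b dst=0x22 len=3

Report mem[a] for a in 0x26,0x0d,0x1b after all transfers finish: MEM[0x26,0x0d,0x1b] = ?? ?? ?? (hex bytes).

[0] 0x1f->0x0b len=7 : 05 23 65 5a f0 33 23
[1] 0x16->0x0f len=2 : 66 dd
[2] 0x1b->0x0b len=7 : 85 cf 3f ea 05 23 65
[3] 0x28->0x02 len=3 : 9f f9 32
[4] 0x0e->0x26 len=4 : ea 05 23 65
[5] 0x0b->0x22 len=3 : 85 cf 3f
query mem[0x26]=0xea, mem[0x0d]=0x3f, mem[0x1b]=0x85

MEM[0x26,0x0d,0x1b] = ea 3f 85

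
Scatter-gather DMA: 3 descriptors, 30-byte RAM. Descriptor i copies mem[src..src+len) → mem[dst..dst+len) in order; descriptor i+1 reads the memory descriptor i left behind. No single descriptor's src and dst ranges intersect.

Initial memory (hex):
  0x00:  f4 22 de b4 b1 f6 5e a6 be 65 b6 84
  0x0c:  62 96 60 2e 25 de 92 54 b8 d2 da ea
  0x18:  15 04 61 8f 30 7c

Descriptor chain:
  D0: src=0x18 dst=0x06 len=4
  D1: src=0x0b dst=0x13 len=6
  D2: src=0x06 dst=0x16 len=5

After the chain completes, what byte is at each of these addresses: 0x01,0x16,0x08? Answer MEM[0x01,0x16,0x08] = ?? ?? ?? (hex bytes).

MEM[0x01,0x16,0x08] = 22 15 61

[0] 0x18->0x06 len=4 : 15 04 61 8f
[1] 0x0b->0x13 len=6 : 84 62 96 60 2e 25
[2] 0x06->0x16 len=5 : 15 04 61 8f b6
query mem[0x01]=0x22, mem[0x16]=0x15, mem[0x08]=0x61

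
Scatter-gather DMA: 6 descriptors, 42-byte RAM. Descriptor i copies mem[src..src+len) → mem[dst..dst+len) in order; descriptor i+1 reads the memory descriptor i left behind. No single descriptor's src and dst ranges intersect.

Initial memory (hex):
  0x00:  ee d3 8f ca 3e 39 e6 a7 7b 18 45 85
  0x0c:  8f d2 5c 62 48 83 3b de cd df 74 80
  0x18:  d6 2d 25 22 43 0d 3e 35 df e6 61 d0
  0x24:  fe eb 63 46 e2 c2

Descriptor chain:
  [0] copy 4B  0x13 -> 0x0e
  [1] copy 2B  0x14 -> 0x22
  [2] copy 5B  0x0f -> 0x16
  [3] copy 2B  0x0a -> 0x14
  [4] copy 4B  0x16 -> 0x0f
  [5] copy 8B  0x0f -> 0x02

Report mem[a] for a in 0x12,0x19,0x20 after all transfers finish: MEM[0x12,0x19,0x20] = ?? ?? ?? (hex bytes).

MEM[0x12,0x19,0x20] = 3b 3b df

[0] 0x13->0x0e len=4 : de cd df 74
[1] 0x14->0x22 len=2 : cd df
[2] 0x0f->0x16 len=5 : cd df 74 3b de
[3] 0x0a->0x14 len=2 : 45 85
[4] 0x16->0x0f len=4 : cd df 74 3b
[5] 0x0f->0x02 len=8 : cd df 74 3b de 45 85 cd
query mem[0x12]=0x3b, mem[0x19]=0x3b, mem[0x20]=0xdf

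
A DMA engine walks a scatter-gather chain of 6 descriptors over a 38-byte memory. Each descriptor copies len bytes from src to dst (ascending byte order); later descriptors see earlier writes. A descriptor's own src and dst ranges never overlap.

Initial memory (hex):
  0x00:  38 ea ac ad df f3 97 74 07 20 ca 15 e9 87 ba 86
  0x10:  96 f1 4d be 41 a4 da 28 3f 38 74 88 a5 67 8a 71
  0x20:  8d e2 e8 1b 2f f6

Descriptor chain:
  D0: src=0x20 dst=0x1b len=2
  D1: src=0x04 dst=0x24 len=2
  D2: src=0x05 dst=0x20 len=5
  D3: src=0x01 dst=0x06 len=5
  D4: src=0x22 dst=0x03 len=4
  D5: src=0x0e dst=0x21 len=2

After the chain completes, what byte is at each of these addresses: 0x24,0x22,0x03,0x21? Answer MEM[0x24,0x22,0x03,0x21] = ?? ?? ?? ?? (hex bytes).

  after D0: wrote 2B at 0x1b = 8de2
  after D1: wrote 2B at 0x24 = dff3
  after D2: wrote 5B at 0x20 = f397740720
  after D3: wrote 5B at 0x06 = eaacaddff3
  after D4: wrote 4B at 0x03 = 740720f3
  after D5: wrote 2B at 0x21 = ba86
query mem[0x24]=0x20, mem[0x22]=0x86, mem[0x03]=0x74, mem[0x21]=0xba

MEM[0x24,0x22,0x03,0x21] = 20 86 74 ba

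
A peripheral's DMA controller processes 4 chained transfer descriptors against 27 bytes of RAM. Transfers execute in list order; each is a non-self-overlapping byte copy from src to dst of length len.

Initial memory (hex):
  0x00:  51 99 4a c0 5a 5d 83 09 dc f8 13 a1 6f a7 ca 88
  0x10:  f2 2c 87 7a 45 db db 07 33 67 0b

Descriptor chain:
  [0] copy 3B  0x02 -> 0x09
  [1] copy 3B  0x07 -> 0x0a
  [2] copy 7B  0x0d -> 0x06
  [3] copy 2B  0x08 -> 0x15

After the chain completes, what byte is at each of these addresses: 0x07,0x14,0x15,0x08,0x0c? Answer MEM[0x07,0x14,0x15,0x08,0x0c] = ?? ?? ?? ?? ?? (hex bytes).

MEM[0x07,0x14,0x15,0x08,0x0c] = ca 45 88 88 7a

[0] 0x02->0x09 len=3 : 4a c0 5a
[1] 0x07->0x0a len=3 : 09 dc 4a
[2] 0x0d->0x06 len=7 : a7 ca 88 f2 2c 87 7a
[3] 0x08->0x15 len=2 : 88 f2
query mem[0x07]=0xca, mem[0x14]=0x45, mem[0x15]=0x88, mem[0x08]=0x88, mem[0x0c]=0x7a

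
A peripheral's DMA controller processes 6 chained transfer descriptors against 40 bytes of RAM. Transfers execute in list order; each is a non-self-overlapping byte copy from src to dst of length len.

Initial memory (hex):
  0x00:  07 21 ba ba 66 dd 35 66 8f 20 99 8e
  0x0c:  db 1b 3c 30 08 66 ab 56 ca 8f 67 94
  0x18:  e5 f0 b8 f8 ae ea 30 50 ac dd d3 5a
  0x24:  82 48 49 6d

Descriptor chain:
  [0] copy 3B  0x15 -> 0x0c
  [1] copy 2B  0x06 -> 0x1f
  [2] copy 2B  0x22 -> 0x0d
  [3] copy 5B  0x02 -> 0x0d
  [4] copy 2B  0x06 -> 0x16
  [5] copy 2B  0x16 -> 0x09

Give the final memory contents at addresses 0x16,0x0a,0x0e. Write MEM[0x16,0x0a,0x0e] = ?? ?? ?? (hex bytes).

[0] 0x15->0x0c len=3 : 8f 67 94
[1] 0x06->0x1f len=2 : 35 66
[2] 0x22->0x0d len=2 : d3 5a
[3] 0x02->0x0d len=5 : ba ba 66 dd 35
[4] 0x06->0x16 len=2 : 35 66
[5] 0x16->0x09 len=2 : 35 66
query mem[0x16]=0x35, mem[0x0a]=0x66, mem[0x0e]=0xba

MEM[0x16,0x0a,0x0e] = 35 66 ba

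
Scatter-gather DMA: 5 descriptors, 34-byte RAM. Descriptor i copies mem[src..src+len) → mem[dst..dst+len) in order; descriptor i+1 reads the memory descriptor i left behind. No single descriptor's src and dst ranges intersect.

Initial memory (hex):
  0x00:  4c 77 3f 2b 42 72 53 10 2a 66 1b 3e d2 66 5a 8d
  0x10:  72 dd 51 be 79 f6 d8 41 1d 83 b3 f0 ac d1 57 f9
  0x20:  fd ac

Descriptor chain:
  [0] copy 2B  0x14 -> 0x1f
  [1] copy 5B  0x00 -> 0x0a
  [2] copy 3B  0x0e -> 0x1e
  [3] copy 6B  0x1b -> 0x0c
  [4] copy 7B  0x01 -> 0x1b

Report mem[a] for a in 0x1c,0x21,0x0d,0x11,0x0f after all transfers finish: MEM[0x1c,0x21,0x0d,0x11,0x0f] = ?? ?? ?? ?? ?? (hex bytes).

[0] 0x14->0x1f len=2 : 79 f6
[1] 0x00->0x0a len=5 : 4c 77 3f 2b 42
[2] 0x0e->0x1e len=3 : 42 8d 72
[3] 0x1b->0x0c len=6 : f0 ac d1 42 8d 72
[4] 0x01->0x1b len=7 : 77 3f 2b 42 72 53 10
query mem[0x1c]=0x3f, mem[0x21]=0x10, mem[0x0d]=0xac, mem[0x11]=0x72, mem[0x0f]=0x42

MEM[0x1c,0x21,0x0d,0x11,0x0f] = 3f 10 ac 72 42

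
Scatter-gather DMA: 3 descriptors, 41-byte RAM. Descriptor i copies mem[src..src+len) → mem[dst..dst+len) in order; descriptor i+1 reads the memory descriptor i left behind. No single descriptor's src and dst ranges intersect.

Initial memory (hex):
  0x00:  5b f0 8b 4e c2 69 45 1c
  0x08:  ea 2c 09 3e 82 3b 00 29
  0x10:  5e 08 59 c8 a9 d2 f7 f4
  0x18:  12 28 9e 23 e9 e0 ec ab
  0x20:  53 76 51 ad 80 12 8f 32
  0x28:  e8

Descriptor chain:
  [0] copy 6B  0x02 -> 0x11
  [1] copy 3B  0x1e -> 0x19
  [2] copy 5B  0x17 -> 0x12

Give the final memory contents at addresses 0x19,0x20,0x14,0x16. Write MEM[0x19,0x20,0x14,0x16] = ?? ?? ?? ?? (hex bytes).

MEM[0x19,0x20,0x14,0x16] = ec 53 ec 53

D0: mem[0x11..0x16] <- [8b 4e c2 69 45 1c]
D1: mem[0x19..0x1b] <- [ec ab 53]
D2: mem[0x12..0x16] <- [f4 12 ec ab 53]
query mem[0x19]=0xec, mem[0x20]=0x53, mem[0x14]=0xec, mem[0x16]=0x53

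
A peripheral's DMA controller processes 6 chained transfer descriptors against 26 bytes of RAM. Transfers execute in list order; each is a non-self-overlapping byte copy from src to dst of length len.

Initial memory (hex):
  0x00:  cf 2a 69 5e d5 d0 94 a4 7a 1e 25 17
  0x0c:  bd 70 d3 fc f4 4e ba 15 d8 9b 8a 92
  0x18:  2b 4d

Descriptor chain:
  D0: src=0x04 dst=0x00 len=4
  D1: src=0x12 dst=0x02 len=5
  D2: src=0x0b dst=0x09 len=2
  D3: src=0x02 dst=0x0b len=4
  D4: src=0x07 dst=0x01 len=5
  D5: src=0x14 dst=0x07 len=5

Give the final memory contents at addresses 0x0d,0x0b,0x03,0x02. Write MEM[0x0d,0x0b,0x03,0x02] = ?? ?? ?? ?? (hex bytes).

D0: mem[0x00..0x03] <- [d5 d0 94 a4]
D1: mem[0x02..0x06] <- [ba 15 d8 9b 8a]
D2: mem[0x09..0x0a] <- [17 bd]
D3: mem[0x0b..0x0e] <- [ba 15 d8 9b]
D4: mem[0x01..0x05] <- [a4 7a 17 bd ba]
D5: mem[0x07..0x0b] <- [d8 9b 8a 92 2b]
query mem[0x0d]=0xd8, mem[0x0b]=0x2b, mem[0x03]=0x17, mem[0x02]=0x7a

MEM[0x0d,0x0b,0x03,0x02] = d8 2b 17 7a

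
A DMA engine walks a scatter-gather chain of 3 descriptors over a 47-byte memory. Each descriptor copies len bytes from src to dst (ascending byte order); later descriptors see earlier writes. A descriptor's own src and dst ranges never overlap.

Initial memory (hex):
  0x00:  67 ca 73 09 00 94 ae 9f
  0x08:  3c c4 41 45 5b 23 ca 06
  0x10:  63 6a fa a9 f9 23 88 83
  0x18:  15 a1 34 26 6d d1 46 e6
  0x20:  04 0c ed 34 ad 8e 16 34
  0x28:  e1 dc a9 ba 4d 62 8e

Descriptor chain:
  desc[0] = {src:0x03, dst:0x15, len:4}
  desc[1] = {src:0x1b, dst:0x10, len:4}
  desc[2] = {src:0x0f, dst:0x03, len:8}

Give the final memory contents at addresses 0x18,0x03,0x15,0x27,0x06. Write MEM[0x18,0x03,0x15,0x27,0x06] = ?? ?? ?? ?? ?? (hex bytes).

D0: mem[0x15..0x18] <- [09 00 94 ae]
D1: mem[0x10..0x13] <- [26 6d d1 46]
D2: mem[0x03..0x0a] <- [06 26 6d d1 46 f9 09 00]
query mem[0x18]=0xae, mem[0x03]=0x06, mem[0x15]=0x09, mem[0x27]=0x34, mem[0x06]=0xd1

MEM[0x18,0x03,0x15,0x27,0x06] = ae 06 09 34 d1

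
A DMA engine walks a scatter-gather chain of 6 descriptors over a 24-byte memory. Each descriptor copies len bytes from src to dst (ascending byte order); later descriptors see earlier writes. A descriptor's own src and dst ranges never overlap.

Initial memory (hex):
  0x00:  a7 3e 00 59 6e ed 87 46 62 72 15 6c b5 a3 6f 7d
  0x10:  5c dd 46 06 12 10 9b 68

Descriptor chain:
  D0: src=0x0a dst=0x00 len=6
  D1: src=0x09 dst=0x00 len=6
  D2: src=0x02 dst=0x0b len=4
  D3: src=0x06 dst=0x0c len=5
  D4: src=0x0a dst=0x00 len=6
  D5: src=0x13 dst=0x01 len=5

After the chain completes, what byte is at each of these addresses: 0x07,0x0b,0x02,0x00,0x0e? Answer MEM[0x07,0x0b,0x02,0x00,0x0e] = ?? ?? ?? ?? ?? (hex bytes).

D0: mem[0x00..0x05] <- [15 6c b5 a3 6f 7d]
D1: mem[0x00..0x05] <- [72 15 6c b5 a3 6f]
D2: mem[0x0b..0x0e] <- [6c b5 a3 6f]
D3: mem[0x0c..0x10] <- [87 46 62 72 15]
D4: mem[0x00..0x05] <- [15 6c 87 46 62 72]
D5: mem[0x01..0x05] <- [06 12 10 9b 68]
query mem[0x07]=0x46, mem[0x0b]=0x6c, mem[0x02]=0x12, mem[0x00]=0x15, mem[0x0e]=0x62

MEM[0x07,0x0b,0x02,0x00,0x0e] = 46 6c 12 15 62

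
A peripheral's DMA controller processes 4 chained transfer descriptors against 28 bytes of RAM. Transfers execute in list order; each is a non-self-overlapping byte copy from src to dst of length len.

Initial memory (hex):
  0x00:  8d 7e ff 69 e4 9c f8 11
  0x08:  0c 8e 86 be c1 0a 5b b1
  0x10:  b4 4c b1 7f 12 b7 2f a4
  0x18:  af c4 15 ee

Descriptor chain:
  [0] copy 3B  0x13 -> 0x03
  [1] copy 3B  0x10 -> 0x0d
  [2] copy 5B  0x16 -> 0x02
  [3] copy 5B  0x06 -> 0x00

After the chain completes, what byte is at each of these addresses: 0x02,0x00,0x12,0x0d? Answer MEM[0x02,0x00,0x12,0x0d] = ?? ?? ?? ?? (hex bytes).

MEM[0x02,0x00,0x12,0x0d] = 0c 15 b1 b4

#0 dst[0x03+3] := {0x7f,0x12,0xb7}
#1 dst[0x0d+3] := {0xb4,0x4c,0xb1}
#2 dst[0x02+5] := {0x2f,0xa4,0xaf,0xc4,0x15}
#3 dst[0x00+5] := {0x15,0x11,0x0c,0x8e,0x86}
query mem[0x02]=0x0c, mem[0x00]=0x15, mem[0x12]=0xb1, mem[0x0d]=0xb4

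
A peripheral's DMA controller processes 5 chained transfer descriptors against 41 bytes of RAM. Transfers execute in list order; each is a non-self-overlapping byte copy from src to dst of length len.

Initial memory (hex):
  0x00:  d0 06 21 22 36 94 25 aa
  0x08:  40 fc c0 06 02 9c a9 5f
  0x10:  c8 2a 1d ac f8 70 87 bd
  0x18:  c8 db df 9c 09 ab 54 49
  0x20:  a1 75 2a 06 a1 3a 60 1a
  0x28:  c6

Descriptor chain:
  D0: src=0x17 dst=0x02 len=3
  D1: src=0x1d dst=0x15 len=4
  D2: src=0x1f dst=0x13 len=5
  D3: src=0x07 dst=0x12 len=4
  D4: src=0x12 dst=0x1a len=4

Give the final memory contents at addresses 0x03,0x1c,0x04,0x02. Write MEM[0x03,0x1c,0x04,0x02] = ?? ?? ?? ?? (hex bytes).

  after D0: wrote 3B at 0x02 = bdc8db
  after D1: wrote 4B at 0x15 = ab5449a1
  after D2: wrote 5B at 0x13 = 49a1752a06
  after D3: wrote 4B at 0x12 = aa40fcc0
  after D4: wrote 4B at 0x1a = aa40fcc0
query mem[0x03]=0xc8, mem[0x1c]=0xfc, mem[0x04]=0xdb, mem[0x02]=0xbd

MEM[0x03,0x1c,0x04,0x02] = c8 fc db bd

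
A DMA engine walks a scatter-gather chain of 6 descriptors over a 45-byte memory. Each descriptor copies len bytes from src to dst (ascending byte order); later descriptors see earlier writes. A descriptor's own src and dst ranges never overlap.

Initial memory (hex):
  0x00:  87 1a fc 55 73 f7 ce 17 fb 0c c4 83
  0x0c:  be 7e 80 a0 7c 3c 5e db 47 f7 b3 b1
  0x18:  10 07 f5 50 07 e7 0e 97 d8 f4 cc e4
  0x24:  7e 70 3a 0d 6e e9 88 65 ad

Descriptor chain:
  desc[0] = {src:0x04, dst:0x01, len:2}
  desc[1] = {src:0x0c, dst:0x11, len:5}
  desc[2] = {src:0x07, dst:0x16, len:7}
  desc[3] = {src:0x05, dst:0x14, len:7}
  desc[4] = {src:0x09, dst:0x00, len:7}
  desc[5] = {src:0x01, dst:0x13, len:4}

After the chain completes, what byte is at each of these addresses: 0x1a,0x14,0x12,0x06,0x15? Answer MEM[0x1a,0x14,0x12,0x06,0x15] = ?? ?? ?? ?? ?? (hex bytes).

MEM[0x1a,0x14,0x12,0x06,0x15] = 83 83 7e a0 be

[0] 0x04->0x01 len=2 : 73 f7
[1] 0x0c->0x11 len=5 : be 7e 80 a0 7c
[2] 0x07->0x16 len=7 : 17 fb 0c c4 83 be 7e
[3] 0x05->0x14 len=7 : f7 ce 17 fb 0c c4 83
[4] 0x09->0x00 len=7 : 0c c4 83 be 7e 80 a0
[5] 0x01->0x13 len=4 : c4 83 be 7e
query mem[0x1a]=0x83, mem[0x14]=0x83, mem[0x12]=0x7e, mem[0x06]=0xa0, mem[0x15]=0xbe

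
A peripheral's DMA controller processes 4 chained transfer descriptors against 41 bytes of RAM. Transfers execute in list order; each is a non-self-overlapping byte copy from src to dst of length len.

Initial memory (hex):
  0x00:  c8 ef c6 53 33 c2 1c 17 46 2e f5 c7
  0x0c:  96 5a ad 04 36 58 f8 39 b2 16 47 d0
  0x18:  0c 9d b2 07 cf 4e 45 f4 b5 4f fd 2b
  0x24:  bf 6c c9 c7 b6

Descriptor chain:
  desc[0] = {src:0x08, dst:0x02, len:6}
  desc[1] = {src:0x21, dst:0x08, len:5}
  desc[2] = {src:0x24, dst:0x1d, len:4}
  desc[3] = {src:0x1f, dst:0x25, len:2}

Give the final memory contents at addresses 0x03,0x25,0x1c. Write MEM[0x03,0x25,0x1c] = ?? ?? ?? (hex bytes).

MEM[0x03,0x25,0x1c] = 2e c9 cf

[0] 0x08->0x02 len=6 : 46 2e f5 c7 96 5a
[1] 0x21->0x08 len=5 : 4f fd 2b bf 6c
[2] 0x24->0x1d len=4 : bf 6c c9 c7
[3] 0x1f->0x25 len=2 : c9 c7
query mem[0x03]=0x2e, mem[0x25]=0xc9, mem[0x1c]=0xcf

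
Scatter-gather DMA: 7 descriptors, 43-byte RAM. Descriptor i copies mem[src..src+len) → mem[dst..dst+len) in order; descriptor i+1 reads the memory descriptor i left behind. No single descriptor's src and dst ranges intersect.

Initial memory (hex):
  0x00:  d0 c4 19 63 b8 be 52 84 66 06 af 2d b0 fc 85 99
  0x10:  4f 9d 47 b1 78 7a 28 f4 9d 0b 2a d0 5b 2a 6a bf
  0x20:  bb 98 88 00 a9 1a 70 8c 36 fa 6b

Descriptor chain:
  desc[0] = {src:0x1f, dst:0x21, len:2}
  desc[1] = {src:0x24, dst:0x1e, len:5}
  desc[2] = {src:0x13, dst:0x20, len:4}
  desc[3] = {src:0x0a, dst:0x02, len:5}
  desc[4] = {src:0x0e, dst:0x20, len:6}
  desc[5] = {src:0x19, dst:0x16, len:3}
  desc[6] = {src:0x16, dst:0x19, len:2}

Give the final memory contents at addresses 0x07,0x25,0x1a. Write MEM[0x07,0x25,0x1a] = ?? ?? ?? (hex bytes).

#0 dst[0x21+2] := {0xbf,0xbb}
#1 dst[0x1e+5] := {0xa9,0x1a,0x70,0x8c,0x36}
#2 dst[0x20+4] := {0xb1,0x78,0x7a,0x28}
#3 dst[0x02+5] := {0xaf,0x2d,0xb0,0xfc,0x85}
#4 dst[0x20+6] := {0x85,0x99,0x4f,0x9d,0x47,0xb1}
#5 dst[0x16+3] := {0x0b,0x2a,0xd0}
#6 dst[0x19+2] := {0x0b,0x2a}
query mem[0x07]=0x84, mem[0x25]=0xb1, mem[0x1a]=0x2a

MEM[0x07,0x25,0x1a] = 84 b1 2a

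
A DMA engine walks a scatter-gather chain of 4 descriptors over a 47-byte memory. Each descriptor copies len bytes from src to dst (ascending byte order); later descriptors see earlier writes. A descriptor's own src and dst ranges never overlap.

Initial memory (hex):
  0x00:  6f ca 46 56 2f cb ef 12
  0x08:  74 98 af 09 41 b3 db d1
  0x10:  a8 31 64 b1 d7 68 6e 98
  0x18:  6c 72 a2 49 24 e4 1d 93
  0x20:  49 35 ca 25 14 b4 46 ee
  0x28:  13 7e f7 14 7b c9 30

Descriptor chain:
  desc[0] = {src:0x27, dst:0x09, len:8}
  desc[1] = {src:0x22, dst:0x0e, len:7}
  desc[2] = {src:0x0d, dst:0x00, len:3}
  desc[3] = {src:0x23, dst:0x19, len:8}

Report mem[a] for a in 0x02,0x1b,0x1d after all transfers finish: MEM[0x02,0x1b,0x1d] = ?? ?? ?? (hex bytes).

MEM[0x02,0x1b,0x1d] = 25 b4 ee

[0] 0x27->0x09 len=8 : ee 13 7e f7 14 7b c9 30
[1] 0x22->0x0e len=7 : ca 25 14 b4 46 ee 13
[2] 0x0d->0x00 len=3 : 14 ca 25
[3] 0x23->0x19 len=8 : 25 14 b4 46 ee 13 7e f7
query mem[0x02]=0x25, mem[0x1b]=0xb4, mem[0x1d]=0xee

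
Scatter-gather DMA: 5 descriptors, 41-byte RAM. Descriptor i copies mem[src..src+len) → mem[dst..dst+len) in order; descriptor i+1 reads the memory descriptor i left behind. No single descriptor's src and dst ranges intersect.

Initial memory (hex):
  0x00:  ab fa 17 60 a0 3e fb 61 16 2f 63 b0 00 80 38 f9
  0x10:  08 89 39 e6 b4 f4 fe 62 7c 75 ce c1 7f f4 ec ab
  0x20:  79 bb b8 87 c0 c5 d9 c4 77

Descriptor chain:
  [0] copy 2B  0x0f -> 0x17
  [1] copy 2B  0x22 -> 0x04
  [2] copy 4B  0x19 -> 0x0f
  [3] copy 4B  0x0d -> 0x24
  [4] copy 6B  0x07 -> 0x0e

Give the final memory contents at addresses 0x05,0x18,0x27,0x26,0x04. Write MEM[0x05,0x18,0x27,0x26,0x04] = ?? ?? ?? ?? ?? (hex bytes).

MEM[0x05,0x18,0x27,0x26,0x04] = 87 08 ce 75 b8

#0 dst[0x17+2] := {0xf9,0x08}
#1 dst[0x04+2] := {0xb8,0x87}
#2 dst[0x0f+4] := {0x75,0xce,0xc1,0x7f}
#3 dst[0x24+4] := {0x80,0x38,0x75,0xce}
#4 dst[0x0e+6] := {0x61,0x16,0x2f,0x63,0xb0,0x00}
query mem[0x05]=0x87, mem[0x18]=0x08, mem[0x27]=0xce, mem[0x26]=0x75, mem[0x04]=0xb8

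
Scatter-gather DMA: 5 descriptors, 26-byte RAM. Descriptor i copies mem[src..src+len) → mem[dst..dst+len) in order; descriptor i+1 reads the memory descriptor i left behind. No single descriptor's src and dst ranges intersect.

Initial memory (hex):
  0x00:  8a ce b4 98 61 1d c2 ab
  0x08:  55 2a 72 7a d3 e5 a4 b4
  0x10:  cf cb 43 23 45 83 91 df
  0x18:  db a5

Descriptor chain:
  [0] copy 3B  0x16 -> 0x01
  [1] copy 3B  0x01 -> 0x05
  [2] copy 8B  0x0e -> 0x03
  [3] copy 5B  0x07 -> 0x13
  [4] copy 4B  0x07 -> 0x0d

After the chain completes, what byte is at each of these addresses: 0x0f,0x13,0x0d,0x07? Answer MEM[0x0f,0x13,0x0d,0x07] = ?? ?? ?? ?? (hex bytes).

MEM[0x0f,0x13,0x0d,0x07] = 45 43 43 43

D0: mem[0x01..0x03] <- [91 df db]
D1: mem[0x05..0x07] <- [91 df db]
D2: mem[0x03..0x0a] <- [a4 b4 cf cb 43 23 45 83]
D3: mem[0x13..0x17] <- [43 23 45 83 7a]
D4: mem[0x0d..0x10] <- [43 23 45 83]
query mem[0x0f]=0x45, mem[0x13]=0x43, mem[0x0d]=0x43, mem[0x07]=0x43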